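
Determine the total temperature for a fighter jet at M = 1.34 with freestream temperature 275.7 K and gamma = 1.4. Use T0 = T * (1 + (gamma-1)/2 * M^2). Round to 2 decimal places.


Step 1: (gamma-1)/2 = 0.2
Step 2: M^2 = 1.7956
Step 3: 1 + 0.2 * 1.7956 = 1.35912
Step 4: T0 = 275.7 * 1.35912 = 374.71 K

374.71


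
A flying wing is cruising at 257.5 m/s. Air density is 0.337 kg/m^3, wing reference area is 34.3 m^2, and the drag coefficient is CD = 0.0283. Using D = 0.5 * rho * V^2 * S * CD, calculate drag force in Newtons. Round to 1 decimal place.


Step 1: Dynamic pressure q = 0.5 * 0.337 * 257.5^2 = 11172.6031 Pa
Step 2: Drag D = q * S * CD = 11172.6031 * 34.3 * 0.0283
Step 3: D = 10845.1 N

10845.1


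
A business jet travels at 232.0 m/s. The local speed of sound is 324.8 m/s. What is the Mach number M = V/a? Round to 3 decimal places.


Step 1: M = V / a = 232.0 / 324.8
Step 2: M = 0.714

0.714


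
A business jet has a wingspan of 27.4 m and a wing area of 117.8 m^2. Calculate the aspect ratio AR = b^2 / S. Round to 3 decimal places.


Step 1: b^2 = 27.4^2 = 750.76
Step 2: AR = 750.76 / 117.8 = 6.373

6.373


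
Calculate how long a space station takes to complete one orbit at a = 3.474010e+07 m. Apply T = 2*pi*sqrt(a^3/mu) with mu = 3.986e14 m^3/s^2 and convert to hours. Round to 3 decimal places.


Step 1: a^3 / mu = 4.192694e+22 / 3.986e14 = 1.051855e+08
Step 2: sqrt(1.051855e+08) = 10255.9985 s
Step 3: T = 2*pi * 10255.9985 = 64440.34 s
Step 4: T in hours = 64440.34 / 3600 = 17.900 hours

17.900


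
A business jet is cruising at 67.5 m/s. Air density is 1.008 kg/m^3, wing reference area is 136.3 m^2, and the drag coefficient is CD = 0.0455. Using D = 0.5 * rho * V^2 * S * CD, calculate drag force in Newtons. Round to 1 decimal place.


Step 1: Dynamic pressure q = 0.5 * 1.008 * 67.5^2 = 2296.35 Pa
Step 2: Drag D = q * S * CD = 2296.35 * 136.3 * 0.0455
Step 3: D = 14241.2 N

14241.2


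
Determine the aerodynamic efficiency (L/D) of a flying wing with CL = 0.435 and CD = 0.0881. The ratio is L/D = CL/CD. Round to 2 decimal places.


Step 1: L/D = CL / CD = 0.435 / 0.0881
Step 2: L/D = 4.94

4.94


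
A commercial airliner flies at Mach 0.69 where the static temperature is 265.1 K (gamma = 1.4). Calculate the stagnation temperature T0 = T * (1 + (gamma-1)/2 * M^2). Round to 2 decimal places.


Step 1: (gamma-1)/2 = 0.2
Step 2: M^2 = 0.4761
Step 3: 1 + 0.2 * 0.4761 = 1.09522
Step 4: T0 = 265.1 * 1.09522 = 290.34 K

290.34


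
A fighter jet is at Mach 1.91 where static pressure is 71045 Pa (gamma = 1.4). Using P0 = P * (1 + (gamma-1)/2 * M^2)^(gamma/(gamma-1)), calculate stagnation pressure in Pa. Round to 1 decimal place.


Step 1: (gamma-1)/2 * M^2 = 0.2 * 3.6481 = 0.72962
Step 2: 1 + 0.72962 = 1.72962
Step 3: Exponent gamma/(gamma-1) = 3.5
Step 4: P0 = 71045 * 1.72962^3.5 = 483460.5 Pa

483460.5


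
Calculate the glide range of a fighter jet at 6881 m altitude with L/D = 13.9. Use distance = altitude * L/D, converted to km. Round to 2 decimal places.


Step 1: Glide distance = altitude * L/D = 6881 * 13.9 = 95645.9 m
Step 2: Convert to km: 95645.9 / 1000 = 95.65 km

95.65


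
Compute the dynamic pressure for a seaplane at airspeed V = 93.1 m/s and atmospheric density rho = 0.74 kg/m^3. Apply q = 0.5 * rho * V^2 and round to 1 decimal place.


Step 1: V^2 = 93.1^2 = 8667.61
Step 2: q = 0.5 * 0.74 * 8667.61
Step 3: q = 3207.0 Pa

3207.0


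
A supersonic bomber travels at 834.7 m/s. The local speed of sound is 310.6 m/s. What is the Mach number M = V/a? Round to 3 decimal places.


Step 1: M = V / a = 834.7 / 310.6
Step 2: M = 2.687

2.687


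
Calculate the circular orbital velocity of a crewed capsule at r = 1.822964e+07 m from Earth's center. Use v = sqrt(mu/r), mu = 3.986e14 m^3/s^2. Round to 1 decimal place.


Step 1: mu / r = 3.986e14 / 1.822964e+07 = 21865489.3898
Step 2: v = sqrt(21865489.3898) = 4676.1 m/s

4676.1


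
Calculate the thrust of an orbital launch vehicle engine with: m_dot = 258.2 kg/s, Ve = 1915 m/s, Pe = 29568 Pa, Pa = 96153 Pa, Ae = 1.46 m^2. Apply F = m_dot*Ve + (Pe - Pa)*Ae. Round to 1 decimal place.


Step 1: Momentum thrust = m_dot * Ve = 258.2 * 1915 = 494453.0 N
Step 2: Pressure thrust = (Pe - Pa) * Ae = (29568 - 96153) * 1.46 = -97214.10 N
Step 3: Total thrust F = 494453.0 + -97214.10 = 397238.9 N

397238.9


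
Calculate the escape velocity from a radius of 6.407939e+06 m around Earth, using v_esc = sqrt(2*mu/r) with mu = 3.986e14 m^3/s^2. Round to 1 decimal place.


Step 1: 2*mu/r = 2 * 3.986e14 / 6.407939e+06 = 124408175.546
Step 2: v_esc = sqrt(124408175.546) = 11153.8 m/s

11153.8


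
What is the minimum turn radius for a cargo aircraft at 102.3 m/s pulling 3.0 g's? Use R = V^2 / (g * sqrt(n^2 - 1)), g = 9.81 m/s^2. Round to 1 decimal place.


Step 1: V^2 = 102.3^2 = 10465.29
Step 2: n^2 - 1 = 3.0^2 - 1 = 8.0
Step 3: sqrt(8.0) = 2.828427
Step 4: R = 10465.29 / (9.81 * 2.828427) = 377.2 m

377.2


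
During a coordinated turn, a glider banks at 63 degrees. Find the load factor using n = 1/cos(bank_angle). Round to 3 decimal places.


Step 1: Convert 63 degrees to radians = 1.099557
Step 2: cos(63 deg) = 0.45399
Step 3: n = 1 / 0.45399 = 2.203

2.203


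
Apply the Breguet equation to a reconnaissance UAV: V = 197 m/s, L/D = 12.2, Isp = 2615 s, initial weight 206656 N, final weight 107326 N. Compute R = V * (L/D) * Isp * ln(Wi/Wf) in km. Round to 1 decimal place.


Step 1: Coefficient = V * (L/D) * Isp = 197 * 12.2 * 2615 = 6284891.0 m
Step 2: Wi/Wf = 206656 / 107326 = 1.925498
Step 3: ln(1.925498) = 0.655185
Step 4: R = 6284891.0 * 0.655185 = 4117764.1 m = 4117.8 km

4117.8


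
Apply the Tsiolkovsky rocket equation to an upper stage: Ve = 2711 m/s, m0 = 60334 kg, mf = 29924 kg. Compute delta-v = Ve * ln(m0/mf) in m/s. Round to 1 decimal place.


Step 1: Mass ratio m0/mf = 60334 / 29924 = 2.016241
Step 2: ln(2.016241) = 0.701235
Step 3: delta-v = 2711 * 0.701235 = 1901.0 m/s

1901.0


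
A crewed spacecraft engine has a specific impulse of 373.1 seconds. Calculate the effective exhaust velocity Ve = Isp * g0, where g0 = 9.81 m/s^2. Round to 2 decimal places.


Step 1: Ve = Isp * g0 = 373.1 * 9.81
Step 2: Ve = 3660.11 m/s

3660.11


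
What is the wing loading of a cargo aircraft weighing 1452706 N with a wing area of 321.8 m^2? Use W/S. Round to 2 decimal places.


Step 1: Wing loading = W / S = 1452706 / 321.8
Step 2: Wing loading = 4514.31 N/m^2

4514.31


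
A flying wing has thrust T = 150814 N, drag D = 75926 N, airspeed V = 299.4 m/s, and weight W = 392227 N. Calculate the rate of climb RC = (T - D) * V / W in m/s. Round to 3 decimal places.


Step 1: Excess thrust = T - D = 150814 - 75926 = 74888 N
Step 2: Excess power = 74888 * 299.4 = 22421467.2 W
Step 3: RC = 22421467.2 / 392227 = 57.165 m/s

57.165


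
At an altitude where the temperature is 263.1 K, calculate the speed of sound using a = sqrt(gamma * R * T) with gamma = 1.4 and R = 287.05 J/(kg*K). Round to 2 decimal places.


Step 1: gamma * R * T = 1.4 * 287.05 * 263.1 = 105731.997
Step 2: a = sqrt(105731.997) = 325.16 m/s

325.16


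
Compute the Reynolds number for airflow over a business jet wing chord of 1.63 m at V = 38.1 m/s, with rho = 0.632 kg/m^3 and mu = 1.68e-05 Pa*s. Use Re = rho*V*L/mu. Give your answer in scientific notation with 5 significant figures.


Step 1: Numerator = rho * V * L = 0.632 * 38.1 * 1.63 = 39.249096
Step 2: Re = 39.249096 / 1.68e-05
Step 3: Re = 2.3363e+06

2.3363e+06


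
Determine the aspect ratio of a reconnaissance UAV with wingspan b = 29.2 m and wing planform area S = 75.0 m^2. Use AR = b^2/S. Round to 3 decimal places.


Step 1: b^2 = 29.2^2 = 852.64
Step 2: AR = 852.64 / 75.0 = 11.369

11.369


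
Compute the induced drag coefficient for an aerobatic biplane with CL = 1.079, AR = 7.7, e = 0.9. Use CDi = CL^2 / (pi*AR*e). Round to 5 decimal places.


Step 1: CL^2 = 1.079^2 = 1.164241
Step 2: pi * AR * e = 3.14159 * 7.7 * 0.9 = 21.771237
Step 3: CDi = 1.164241 / 21.771237 = 0.05348

0.05348


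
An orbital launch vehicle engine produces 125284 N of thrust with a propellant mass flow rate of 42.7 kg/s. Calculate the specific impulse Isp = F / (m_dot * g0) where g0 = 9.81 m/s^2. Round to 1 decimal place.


Step 1: m_dot * g0 = 42.7 * 9.81 = 418.89
Step 2: Isp = 125284 / 418.89 = 299.1 s

299.1


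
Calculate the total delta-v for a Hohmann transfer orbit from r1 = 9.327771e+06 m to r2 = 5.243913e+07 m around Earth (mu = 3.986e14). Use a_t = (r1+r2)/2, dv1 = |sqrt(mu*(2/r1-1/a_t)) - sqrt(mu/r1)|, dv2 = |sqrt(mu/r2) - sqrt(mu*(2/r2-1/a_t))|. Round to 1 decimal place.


Step 1: Transfer semi-major axis a_t = (9.327771e+06 + 5.243913e+07) / 2 = 3.088345e+07 m
Step 2: v1 (circular at r1) = sqrt(mu/r1) = 6537.02 m/s
Step 3: v_t1 = sqrt(mu*(2/r1 - 1/a_t)) = 8518.14 m/s
Step 4: dv1 = |8518.14 - 6537.02| = 1981.12 m/s
Step 5: v2 (circular at r2) = 2757.03 m/s, v_t2 = 1515.19 m/s
Step 6: dv2 = |2757.03 - 1515.19| = 1241.84 m/s
Step 7: Total delta-v = 1981.12 + 1241.84 = 3223.0 m/s

3223.0


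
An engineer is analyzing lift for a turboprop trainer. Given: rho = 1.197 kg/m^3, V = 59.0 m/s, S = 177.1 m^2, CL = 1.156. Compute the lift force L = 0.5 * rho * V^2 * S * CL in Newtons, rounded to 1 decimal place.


Step 1: Calculate dynamic pressure q = 0.5 * 1.197 * 59.0^2 = 0.5 * 1.197 * 3481.0 = 2083.3785 Pa
Step 2: Multiply by wing area and lift coefficient: L = 2083.3785 * 177.1 * 1.156
Step 3: L = 368966.3324 * 1.156 = 426525.1 N

426525.1


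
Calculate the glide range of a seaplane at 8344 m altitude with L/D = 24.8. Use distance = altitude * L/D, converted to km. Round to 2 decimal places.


Step 1: Glide distance = altitude * L/D = 8344 * 24.8 = 206931.2 m
Step 2: Convert to km: 206931.2 / 1000 = 206.93 km

206.93


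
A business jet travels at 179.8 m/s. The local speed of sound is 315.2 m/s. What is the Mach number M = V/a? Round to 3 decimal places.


Step 1: M = V / a = 179.8 / 315.2
Step 2: M = 0.570

0.570


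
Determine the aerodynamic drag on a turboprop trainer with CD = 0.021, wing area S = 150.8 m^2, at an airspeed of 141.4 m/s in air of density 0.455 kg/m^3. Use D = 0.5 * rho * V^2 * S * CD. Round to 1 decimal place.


Step 1: Dynamic pressure q = 0.5 * 0.455 * 141.4^2 = 4548.6259 Pa
Step 2: Drag D = q * S * CD = 4548.6259 * 150.8 * 0.021
Step 3: D = 14404.6 N

14404.6


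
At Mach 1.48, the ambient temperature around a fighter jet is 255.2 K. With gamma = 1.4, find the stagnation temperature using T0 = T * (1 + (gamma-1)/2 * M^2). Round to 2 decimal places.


Step 1: (gamma-1)/2 = 0.2
Step 2: M^2 = 2.1904
Step 3: 1 + 0.2 * 2.1904 = 1.43808
Step 4: T0 = 255.2 * 1.43808 = 367.00 K

367.00


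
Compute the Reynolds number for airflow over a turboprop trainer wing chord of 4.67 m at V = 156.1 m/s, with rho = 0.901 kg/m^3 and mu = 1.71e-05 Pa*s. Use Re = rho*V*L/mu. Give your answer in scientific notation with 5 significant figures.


Step 1: Numerator = rho * V * L = 0.901 * 156.1 * 4.67 = 656.817287
Step 2: Re = 656.817287 / 1.71e-05
Step 3: Re = 3.8410e+07

3.8410e+07


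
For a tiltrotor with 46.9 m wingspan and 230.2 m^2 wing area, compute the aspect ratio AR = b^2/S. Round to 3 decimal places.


Step 1: b^2 = 46.9^2 = 2199.61
Step 2: AR = 2199.61 / 230.2 = 9.555

9.555


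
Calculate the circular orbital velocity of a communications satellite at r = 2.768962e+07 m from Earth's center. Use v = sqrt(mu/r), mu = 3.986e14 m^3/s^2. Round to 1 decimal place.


Step 1: mu / r = 3.986e14 / 2.768962e+07 = 14395286.0314
Step 2: v = sqrt(14395286.0314) = 3794.1 m/s

3794.1


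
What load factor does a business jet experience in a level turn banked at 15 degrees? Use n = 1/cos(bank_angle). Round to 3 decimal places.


Step 1: Convert 15 degrees to radians = 0.261799
Step 2: cos(15 deg) = 0.965926
Step 3: n = 1 / 0.965926 = 1.035

1.035


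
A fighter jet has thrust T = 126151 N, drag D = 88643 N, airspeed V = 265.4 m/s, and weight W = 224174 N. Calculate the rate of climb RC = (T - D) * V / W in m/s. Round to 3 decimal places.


Step 1: Excess thrust = T - D = 126151 - 88643 = 37508 N
Step 2: Excess power = 37508 * 265.4 = 9954623.2 W
Step 3: RC = 9954623.2 / 224174 = 44.406 m/s

44.406


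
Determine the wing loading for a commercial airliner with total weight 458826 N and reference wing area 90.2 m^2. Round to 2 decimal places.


Step 1: Wing loading = W / S = 458826 / 90.2
Step 2: Wing loading = 5086.76 N/m^2

5086.76


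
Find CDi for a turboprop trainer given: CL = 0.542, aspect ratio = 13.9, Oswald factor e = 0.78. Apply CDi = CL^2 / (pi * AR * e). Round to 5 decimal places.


Step 1: CL^2 = 0.542^2 = 0.293764
Step 2: pi * AR * e = 3.14159 * 13.9 * 0.78 = 34.061148
Step 3: CDi = 0.293764 / 34.061148 = 0.00862

0.00862


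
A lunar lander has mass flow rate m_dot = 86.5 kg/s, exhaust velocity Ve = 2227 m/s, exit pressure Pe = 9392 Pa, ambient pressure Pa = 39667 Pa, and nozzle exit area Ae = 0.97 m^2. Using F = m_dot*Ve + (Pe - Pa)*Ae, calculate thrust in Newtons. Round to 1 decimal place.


Step 1: Momentum thrust = m_dot * Ve = 86.5 * 2227 = 192635.5 N
Step 2: Pressure thrust = (Pe - Pa) * Ae = (9392 - 39667) * 0.97 = -29366.75 N
Step 3: Total thrust F = 192635.5 + -29366.75 = 163268.8 N

163268.8


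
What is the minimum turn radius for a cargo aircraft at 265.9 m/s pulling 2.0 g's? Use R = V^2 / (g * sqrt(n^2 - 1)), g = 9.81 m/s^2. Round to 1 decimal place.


Step 1: V^2 = 265.9^2 = 70702.81
Step 2: n^2 - 1 = 2.0^2 - 1 = 3.0
Step 3: sqrt(3.0) = 1.732051
Step 4: R = 70702.81 / (9.81 * 1.732051) = 4161.1 m

4161.1


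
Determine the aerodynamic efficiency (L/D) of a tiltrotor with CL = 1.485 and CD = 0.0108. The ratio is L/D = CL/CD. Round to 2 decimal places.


Step 1: L/D = CL / CD = 1.485 / 0.0108
Step 2: L/D = 137.50

137.50


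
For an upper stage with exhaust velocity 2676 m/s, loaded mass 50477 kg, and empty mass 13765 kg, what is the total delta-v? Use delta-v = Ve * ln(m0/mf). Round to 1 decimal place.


Step 1: Mass ratio m0/mf = 50477 / 13765 = 3.667054
Step 2: ln(3.667054) = 1.299389
Step 3: delta-v = 2676 * 1.299389 = 3477.2 m/s

3477.2


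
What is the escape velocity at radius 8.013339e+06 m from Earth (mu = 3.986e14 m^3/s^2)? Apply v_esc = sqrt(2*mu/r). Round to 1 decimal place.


Step 1: 2*mu/r = 2 * 3.986e14 / 8.013339e+06 = 99484122.661
Step 2: v_esc = sqrt(99484122.661) = 9974.2 m/s

9974.2


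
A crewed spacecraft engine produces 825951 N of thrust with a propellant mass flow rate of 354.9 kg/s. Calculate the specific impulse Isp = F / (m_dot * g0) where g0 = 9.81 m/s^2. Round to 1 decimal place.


Step 1: m_dot * g0 = 354.9 * 9.81 = 3481.57
Step 2: Isp = 825951 / 3481.57 = 237.2 s

237.2


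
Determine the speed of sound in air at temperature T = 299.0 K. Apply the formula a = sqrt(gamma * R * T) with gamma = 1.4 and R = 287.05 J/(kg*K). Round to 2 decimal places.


Step 1: gamma * R * T = 1.4 * 287.05 * 299.0 = 120159.13
Step 2: a = sqrt(120159.13) = 346.64 m/s

346.64


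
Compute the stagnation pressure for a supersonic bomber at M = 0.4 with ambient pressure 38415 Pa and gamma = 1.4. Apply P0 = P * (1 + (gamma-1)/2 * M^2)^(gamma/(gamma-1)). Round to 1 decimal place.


Step 1: (gamma-1)/2 * M^2 = 0.2 * 0.16 = 0.032
Step 2: 1 + 0.032 = 1.032
Step 3: Exponent gamma/(gamma-1) = 3.5
Step 4: P0 = 38415 * 1.032^3.5 = 42892.3 Pa

42892.3


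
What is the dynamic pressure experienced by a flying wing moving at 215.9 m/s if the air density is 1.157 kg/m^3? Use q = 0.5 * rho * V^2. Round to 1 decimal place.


Step 1: V^2 = 215.9^2 = 46612.81
Step 2: q = 0.5 * 1.157 * 46612.81
Step 3: q = 26965.5 Pa

26965.5


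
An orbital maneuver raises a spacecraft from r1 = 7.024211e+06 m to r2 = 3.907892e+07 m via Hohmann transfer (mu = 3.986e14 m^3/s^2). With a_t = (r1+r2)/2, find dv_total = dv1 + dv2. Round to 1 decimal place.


Step 1: Transfer semi-major axis a_t = (7.024211e+06 + 3.907892e+07) / 2 = 2.305157e+07 m
Step 2: v1 (circular at r1) = sqrt(mu/r1) = 7533.03 m/s
Step 3: v_t1 = sqrt(mu*(2/r1 - 1/a_t)) = 9808.24 m/s
Step 4: dv1 = |9808.24 - 7533.03| = 2275.2 m/s
Step 5: v2 (circular at r2) = 3193.72 m/s, v_t2 = 1762.97 m/s
Step 6: dv2 = |3193.72 - 1762.97| = 1430.75 m/s
Step 7: Total delta-v = 2275.2 + 1430.75 = 3706.0 m/s

3706.0


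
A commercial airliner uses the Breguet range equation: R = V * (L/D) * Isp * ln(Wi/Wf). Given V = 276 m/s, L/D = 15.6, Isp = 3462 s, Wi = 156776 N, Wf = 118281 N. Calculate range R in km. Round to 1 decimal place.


Step 1: Coefficient = V * (L/D) * Isp = 276 * 15.6 * 3462 = 14905987.2 m
Step 2: Wi/Wf = 156776 / 118281 = 1.325454
Step 3: ln(1.325454) = 0.281755
Step 4: R = 14905987.2 * 0.281755 = 4199834.7 m = 4199.8 km

4199.8


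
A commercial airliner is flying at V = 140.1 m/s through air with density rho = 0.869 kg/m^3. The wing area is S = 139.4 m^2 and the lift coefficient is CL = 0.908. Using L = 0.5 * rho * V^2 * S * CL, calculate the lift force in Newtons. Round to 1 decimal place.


Step 1: Calculate dynamic pressure q = 0.5 * 0.869 * 140.1^2 = 0.5 * 0.869 * 19628.01 = 8528.3703 Pa
Step 2: Multiply by wing area and lift coefficient: L = 8528.3703 * 139.4 * 0.908
Step 3: L = 1188854.8261 * 0.908 = 1079480.2 N

1079480.2


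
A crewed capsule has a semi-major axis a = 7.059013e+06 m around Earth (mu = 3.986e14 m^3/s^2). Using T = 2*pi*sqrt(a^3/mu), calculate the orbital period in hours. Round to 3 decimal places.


Step 1: a^3 / mu = 3.517482e+20 / 3.986e14 = 8.824592e+05
Step 2: sqrt(8.824592e+05) = 939.393 s
Step 3: T = 2*pi * 939.393 = 5902.38 s
Step 4: T in hours = 5902.38 / 3600 = 1.640 hours

1.640


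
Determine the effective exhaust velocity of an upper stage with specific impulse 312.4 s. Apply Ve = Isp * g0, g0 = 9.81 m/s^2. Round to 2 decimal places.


Step 1: Ve = Isp * g0 = 312.4 * 9.81
Step 2: Ve = 3064.64 m/s

3064.64


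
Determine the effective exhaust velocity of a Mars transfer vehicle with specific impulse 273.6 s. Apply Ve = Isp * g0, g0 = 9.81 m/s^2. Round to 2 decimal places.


Step 1: Ve = Isp * g0 = 273.6 * 9.81
Step 2: Ve = 2684.02 m/s

2684.02


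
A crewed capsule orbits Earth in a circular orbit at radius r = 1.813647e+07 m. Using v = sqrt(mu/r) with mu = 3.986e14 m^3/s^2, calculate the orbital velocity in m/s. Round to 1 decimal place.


Step 1: mu / r = 3.986e14 / 1.813647e+07 = 21977815.9697
Step 2: v = sqrt(21977815.9697) = 4688.1 m/s

4688.1


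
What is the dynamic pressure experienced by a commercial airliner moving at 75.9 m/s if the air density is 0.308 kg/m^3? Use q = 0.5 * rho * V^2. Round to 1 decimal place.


Step 1: V^2 = 75.9^2 = 5760.81
Step 2: q = 0.5 * 0.308 * 5760.81
Step 3: q = 887.2 Pa

887.2


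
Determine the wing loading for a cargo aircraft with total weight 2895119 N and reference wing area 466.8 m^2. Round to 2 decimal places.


Step 1: Wing loading = W / S = 2895119 / 466.8
Step 2: Wing loading = 6202.05 N/m^2

6202.05


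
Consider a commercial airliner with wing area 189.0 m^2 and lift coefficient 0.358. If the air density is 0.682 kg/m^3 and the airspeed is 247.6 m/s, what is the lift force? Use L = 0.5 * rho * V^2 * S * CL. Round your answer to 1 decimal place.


Step 1: Calculate dynamic pressure q = 0.5 * 0.682 * 247.6^2 = 0.5 * 0.682 * 61305.76 = 20905.2642 Pa
Step 2: Multiply by wing area and lift coefficient: L = 20905.2642 * 189.0 * 0.358
Step 3: L = 3951094.9262 * 0.358 = 1414492.0 N

1414492.0


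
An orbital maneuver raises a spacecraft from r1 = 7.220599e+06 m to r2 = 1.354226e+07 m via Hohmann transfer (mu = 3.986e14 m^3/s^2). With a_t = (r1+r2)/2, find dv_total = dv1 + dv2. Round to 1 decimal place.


Step 1: Transfer semi-major axis a_t = (7.220599e+06 + 1.354226e+07) / 2 = 1.038143e+07 m
Step 2: v1 (circular at r1) = sqrt(mu/r1) = 7429.88 m/s
Step 3: v_t1 = sqrt(mu*(2/r1 - 1/a_t)) = 8485.92 m/s
Step 4: dv1 = |8485.92 - 7429.88| = 1056.04 m/s
Step 5: v2 (circular at r2) = 5425.29 m/s, v_t2 = 4524.61 m/s
Step 6: dv2 = |5425.29 - 4524.61| = 900.68 m/s
Step 7: Total delta-v = 1056.04 + 900.68 = 1956.7 m/s

1956.7


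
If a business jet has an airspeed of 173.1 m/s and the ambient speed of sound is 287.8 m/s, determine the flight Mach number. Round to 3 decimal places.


Step 1: M = V / a = 173.1 / 287.8
Step 2: M = 0.601

0.601


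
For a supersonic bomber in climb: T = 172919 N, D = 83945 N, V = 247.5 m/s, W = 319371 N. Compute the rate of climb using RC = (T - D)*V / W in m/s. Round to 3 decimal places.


Step 1: Excess thrust = T - D = 172919 - 83945 = 88974 N
Step 2: Excess power = 88974 * 247.5 = 22021065.0 W
Step 3: RC = 22021065.0 / 319371 = 68.951 m/s

68.951


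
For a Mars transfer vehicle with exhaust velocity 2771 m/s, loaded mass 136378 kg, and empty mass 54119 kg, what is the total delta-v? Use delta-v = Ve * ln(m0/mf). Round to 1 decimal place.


Step 1: Mass ratio m0/mf = 136378 / 54119 = 2.519965
Step 2: ln(2.519965) = 0.924245
Step 3: delta-v = 2771 * 0.924245 = 2561.1 m/s

2561.1


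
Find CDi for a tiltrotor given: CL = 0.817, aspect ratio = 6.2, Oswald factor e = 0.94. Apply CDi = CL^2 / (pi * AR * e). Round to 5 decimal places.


Step 1: CL^2 = 0.817^2 = 0.667489
Step 2: pi * AR * e = 3.14159 * 6.2 * 0.94 = 18.309202
Step 3: CDi = 0.667489 / 18.309202 = 0.03646

0.03646


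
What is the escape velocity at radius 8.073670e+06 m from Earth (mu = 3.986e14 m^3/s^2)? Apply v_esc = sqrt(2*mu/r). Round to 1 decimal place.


Step 1: 2*mu/r = 2 * 3.986e14 / 8.073670e+06 = 98740721.382
Step 2: v_esc = sqrt(98740721.382) = 9936.8 m/s

9936.8


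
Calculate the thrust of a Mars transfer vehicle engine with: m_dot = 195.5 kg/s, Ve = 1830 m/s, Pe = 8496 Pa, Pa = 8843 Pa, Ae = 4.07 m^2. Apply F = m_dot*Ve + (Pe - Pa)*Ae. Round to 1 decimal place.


Step 1: Momentum thrust = m_dot * Ve = 195.5 * 1830 = 357765.0 N
Step 2: Pressure thrust = (Pe - Pa) * Ae = (8496 - 8843) * 4.07 = -1412.29 N
Step 3: Total thrust F = 357765.0 + -1412.29 = 356352.7 N

356352.7


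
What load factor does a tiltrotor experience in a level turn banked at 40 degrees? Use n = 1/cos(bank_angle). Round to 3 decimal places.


Step 1: Convert 40 degrees to radians = 0.698132
Step 2: cos(40 deg) = 0.766044
Step 3: n = 1 / 0.766044 = 1.305

1.305


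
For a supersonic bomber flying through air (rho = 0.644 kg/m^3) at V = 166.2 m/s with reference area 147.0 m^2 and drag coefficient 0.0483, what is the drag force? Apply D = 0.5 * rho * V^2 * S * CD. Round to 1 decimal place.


Step 1: Dynamic pressure q = 0.5 * 0.644 * 166.2^2 = 8894.4257 Pa
Step 2: Drag D = q * S * CD = 8894.4257 * 147.0 * 0.0483
Step 3: D = 63151.3 N

63151.3


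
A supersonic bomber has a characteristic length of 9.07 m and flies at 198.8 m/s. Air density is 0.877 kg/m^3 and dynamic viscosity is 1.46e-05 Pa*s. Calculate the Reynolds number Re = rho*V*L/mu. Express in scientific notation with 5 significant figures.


Step 1: Numerator = rho * V * L = 0.877 * 198.8 * 9.07 = 1581.332732
Step 2: Re = 1581.332732 / 1.46e-05
Step 3: Re = 1.0831e+08

1.0831e+08


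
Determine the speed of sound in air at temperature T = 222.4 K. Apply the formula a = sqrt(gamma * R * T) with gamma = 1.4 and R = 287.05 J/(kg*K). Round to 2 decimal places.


Step 1: gamma * R * T = 1.4 * 287.05 * 222.4 = 89375.888
Step 2: a = sqrt(89375.888) = 298.96 m/s

298.96


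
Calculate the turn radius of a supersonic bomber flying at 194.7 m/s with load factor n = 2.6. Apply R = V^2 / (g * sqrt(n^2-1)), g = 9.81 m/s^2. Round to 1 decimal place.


Step 1: V^2 = 194.7^2 = 37908.09
Step 2: n^2 - 1 = 2.6^2 - 1 = 5.76
Step 3: sqrt(5.76) = 2.4
Step 4: R = 37908.09 / (9.81 * 2.4) = 1610.1 m

1610.1


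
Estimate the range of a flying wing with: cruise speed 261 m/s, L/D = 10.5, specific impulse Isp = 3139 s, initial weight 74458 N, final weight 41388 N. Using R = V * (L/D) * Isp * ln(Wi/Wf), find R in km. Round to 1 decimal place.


Step 1: Coefficient = V * (L/D) * Isp = 261 * 10.5 * 3139 = 8602429.5 m
Step 2: Wi/Wf = 74458 / 41388 = 1.799024
Step 3: ln(1.799024) = 0.587244
Step 4: R = 8602429.5 * 0.587244 = 5051727.0 m = 5051.7 km

5051.7


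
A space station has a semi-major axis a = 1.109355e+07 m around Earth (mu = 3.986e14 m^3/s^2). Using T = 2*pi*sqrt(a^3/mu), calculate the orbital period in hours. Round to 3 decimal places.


Step 1: a^3 / mu = 1.365248e+21 / 3.986e14 = 3.425109e+06
Step 2: sqrt(3.425109e+06) = 1850.7049 s
Step 3: T = 2*pi * 1850.7049 = 11628.32 s
Step 4: T in hours = 11628.32 / 3600 = 3.230 hours

3.230


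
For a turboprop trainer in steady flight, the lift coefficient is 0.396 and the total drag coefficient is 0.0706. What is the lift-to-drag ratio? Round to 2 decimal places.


Step 1: L/D = CL / CD = 0.396 / 0.0706
Step 2: L/D = 5.61

5.61


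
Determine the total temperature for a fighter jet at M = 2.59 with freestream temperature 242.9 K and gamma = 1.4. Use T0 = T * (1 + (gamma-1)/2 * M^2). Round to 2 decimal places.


Step 1: (gamma-1)/2 = 0.2
Step 2: M^2 = 6.7081
Step 3: 1 + 0.2 * 6.7081 = 2.34162
Step 4: T0 = 242.9 * 2.34162 = 568.78 K

568.78


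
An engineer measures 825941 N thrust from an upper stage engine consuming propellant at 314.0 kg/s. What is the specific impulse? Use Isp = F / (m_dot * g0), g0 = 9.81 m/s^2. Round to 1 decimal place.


Step 1: m_dot * g0 = 314.0 * 9.81 = 3080.34
Step 2: Isp = 825941 / 3080.34 = 268.1 s

268.1


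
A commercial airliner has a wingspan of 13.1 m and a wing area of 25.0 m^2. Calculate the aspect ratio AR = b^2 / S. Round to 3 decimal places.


Step 1: b^2 = 13.1^2 = 171.61
Step 2: AR = 171.61 / 25.0 = 6.864

6.864


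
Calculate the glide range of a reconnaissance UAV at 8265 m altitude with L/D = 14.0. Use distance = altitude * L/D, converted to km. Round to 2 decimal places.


Step 1: Glide distance = altitude * L/D = 8265 * 14.0 = 115710.0 m
Step 2: Convert to km: 115710.0 / 1000 = 115.71 km

115.71


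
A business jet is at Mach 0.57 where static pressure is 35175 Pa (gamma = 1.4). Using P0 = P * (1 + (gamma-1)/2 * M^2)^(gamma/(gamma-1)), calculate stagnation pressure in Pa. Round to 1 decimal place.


Step 1: (gamma-1)/2 * M^2 = 0.2 * 0.3249 = 0.06498
Step 2: 1 + 0.06498 = 1.06498
Step 3: Exponent gamma/(gamma-1) = 3.5
Step 4: P0 = 35175 * 1.06498^3.5 = 43845.9 Pa

43845.9


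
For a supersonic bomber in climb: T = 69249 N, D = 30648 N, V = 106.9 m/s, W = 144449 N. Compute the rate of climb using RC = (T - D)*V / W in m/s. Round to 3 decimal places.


Step 1: Excess thrust = T - D = 69249 - 30648 = 38601 N
Step 2: Excess power = 38601 * 106.9 = 4126446.9 W
Step 3: RC = 4126446.9 / 144449 = 28.567 m/s

28.567


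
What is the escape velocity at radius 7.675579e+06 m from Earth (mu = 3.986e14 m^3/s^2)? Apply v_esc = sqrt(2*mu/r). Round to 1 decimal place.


Step 1: 2*mu/r = 2 * 3.986e14 / 7.675579e+06 = 103861871.5279
Step 2: v_esc = sqrt(103861871.5279) = 10191.3 m/s

10191.3


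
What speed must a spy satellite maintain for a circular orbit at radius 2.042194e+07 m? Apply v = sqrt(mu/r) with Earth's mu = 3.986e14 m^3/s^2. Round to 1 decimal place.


Step 1: mu / r = 3.986e14 / 2.042194e+07 = 19518224.0277
Step 2: v = sqrt(19518224.0277) = 4417.9 m/s

4417.9


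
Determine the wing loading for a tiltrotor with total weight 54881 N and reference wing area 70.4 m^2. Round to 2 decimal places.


Step 1: Wing loading = W / S = 54881 / 70.4
Step 2: Wing loading = 779.56 N/m^2

779.56


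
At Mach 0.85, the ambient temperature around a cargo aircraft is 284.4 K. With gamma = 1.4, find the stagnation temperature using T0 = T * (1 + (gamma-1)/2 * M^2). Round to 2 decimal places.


Step 1: (gamma-1)/2 = 0.2
Step 2: M^2 = 0.7225
Step 3: 1 + 0.2 * 0.7225 = 1.1445
Step 4: T0 = 284.4 * 1.1445 = 325.50 K

325.50


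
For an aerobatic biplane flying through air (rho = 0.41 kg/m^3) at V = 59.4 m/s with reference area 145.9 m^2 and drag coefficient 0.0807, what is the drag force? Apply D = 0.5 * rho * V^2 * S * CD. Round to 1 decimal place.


Step 1: Dynamic pressure q = 0.5 * 0.41 * 59.4^2 = 723.3138 Pa
Step 2: Drag D = q * S * CD = 723.3138 * 145.9 * 0.0807
Step 3: D = 8516.4 N

8516.4


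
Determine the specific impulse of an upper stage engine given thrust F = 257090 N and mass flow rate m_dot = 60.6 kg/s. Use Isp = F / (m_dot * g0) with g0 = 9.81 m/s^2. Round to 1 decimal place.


Step 1: m_dot * g0 = 60.6 * 9.81 = 594.49
Step 2: Isp = 257090 / 594.49 = 432.5 s

432.5


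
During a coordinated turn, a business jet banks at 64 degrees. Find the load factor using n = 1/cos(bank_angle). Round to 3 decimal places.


Step 1: Convert 64 degrees to radians = 1.117011
Step 2: cos(64 deg) = 0.438371
Step 3: n = 1 / 0.438371 = 2.281

2.281


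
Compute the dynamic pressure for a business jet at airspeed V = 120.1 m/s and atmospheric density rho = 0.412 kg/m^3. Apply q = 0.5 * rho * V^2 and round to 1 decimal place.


Step 1: V^2 = 120.1^2 = 14424.01
Step 2: q = 0.5 * 0.412 * 14424.01
Step 3: q = 2971.3 Pa

2971.3


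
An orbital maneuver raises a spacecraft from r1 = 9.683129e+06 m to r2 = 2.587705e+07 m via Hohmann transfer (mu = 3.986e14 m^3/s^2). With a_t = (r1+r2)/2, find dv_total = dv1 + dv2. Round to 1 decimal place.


Step 1: Transfer semi-major axis a_t = (9.683129e+06 + 2.587705e+07) / 2 = 1.778009e+07 m
Step 2: v1 (circular at r1) = sqrt(mu/r1) = 6415.95 m/s
Step 3: v_t1 = sqrt(mu*(2/r1 - 1/a_t)) = 7740.18 m/s
Step 4: dv1 = |7740.18 - 6415.95| = 1324.24 m/s
Step 5: v2 (circular at r2) = 3924.74 m/s, v_t2 = 2896.36 m/s
Step 6: dv2 = |3924.74 - 2896.36| = 1028.39 m/s
Step 7: Total delta-v = 1324.24 + 1028.39 = 2352.6 m/s

2352.6


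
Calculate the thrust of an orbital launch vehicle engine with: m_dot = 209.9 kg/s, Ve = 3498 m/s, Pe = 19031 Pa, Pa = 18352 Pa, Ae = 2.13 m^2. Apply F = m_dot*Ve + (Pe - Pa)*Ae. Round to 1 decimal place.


Step 1: Momentum thrust = m_dot * Ve = 209.9 * 3498 = 734230.2 N
Step 2: Pressure thrust = (Pe - Pa) * Ae = (19031 - 18352) * 2.13 = 1446.27 N
Step 3: Total thrust F = 734230.2 + 1446.27 = 735676.5 N

735676.5


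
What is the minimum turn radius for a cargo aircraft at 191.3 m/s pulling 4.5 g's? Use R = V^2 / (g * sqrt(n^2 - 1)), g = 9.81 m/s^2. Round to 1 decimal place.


Step 1: V^2 = 191.3^2 = 36595.69
Step 2: n^2 - 1 = 4.5^2 - 1 = 19.25
Step 3: sqrt(19.25) = 4.387482
Step 4: R = 36595.69 / (9.81 * 4.387482) = 850.2 m

850.2


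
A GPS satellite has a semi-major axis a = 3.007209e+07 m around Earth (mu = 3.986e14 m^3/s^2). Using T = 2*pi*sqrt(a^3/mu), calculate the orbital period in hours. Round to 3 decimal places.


Step 1: a^3 / mu = 2.719511e+22 / 3.986e14 = 6.822657e+07
Step 2: sqrt(6.822657e+07) = 8259.9377 s
Step 3: T = 2*pi * 8259.9377 = 51898.72 s
Step 4: T in hours = 51898.72 / 3600 = 14.416 hours

14.416


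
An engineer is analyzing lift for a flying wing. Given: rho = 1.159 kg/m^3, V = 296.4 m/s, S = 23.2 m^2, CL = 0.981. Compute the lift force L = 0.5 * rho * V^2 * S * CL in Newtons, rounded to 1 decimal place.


Step 1: Calculate dynamic pressure q = 0.5 * 1.159 * 296.4^2 = 0.5 * 1.159 * 87852.96 = 50910.7903 Pa
Step 2: Multiply by wing area and lift coefficient: L = 50910.7903 * 23.2 * 0.981
Step 3: L = 1181130.3354 * 0.981 = 1158688.9 N

1158688.9


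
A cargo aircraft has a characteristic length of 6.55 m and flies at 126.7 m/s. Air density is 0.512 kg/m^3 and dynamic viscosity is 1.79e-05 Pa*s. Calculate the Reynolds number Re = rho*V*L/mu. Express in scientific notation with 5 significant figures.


Step 1: Numerator = rho * V * L = 0.512 * 126.7 * 6.55 = 424.90112
Step 2: Re = 424.90112 / 1.79e-05
Step 3: Re = 2.3737e+07

2.3737e+07


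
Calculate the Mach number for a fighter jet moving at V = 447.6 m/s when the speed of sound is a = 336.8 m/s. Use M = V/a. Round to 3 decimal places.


Step 1: M = V / a = 447.6 / 336.8
Step 2: M = 1.329

1.329


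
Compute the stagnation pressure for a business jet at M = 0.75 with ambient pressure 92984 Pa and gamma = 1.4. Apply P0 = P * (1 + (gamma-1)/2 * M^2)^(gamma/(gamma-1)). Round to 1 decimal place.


Step 1: (gamma-1)/2 * M^2 = 0.2 * 0.5625 = 0.1125
Step 2: 1 + 0.1125 = 1.1125
Step 3: Exponent gamma/(gamma-1) = 3.5
Step 4: P0 = 92984 * 1.1125^3.5 = 135038.7 Pa

135038.7


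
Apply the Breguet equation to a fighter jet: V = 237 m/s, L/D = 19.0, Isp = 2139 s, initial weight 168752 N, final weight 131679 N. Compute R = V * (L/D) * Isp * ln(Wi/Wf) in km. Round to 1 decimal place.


Step 1: Coefficient = V * (L/D) * Isp = 237 * 19.0 * 2139 = 9631917.0 m
Step 2: Wi/Wf = 168752 / 131679 = 1.281541
Step 3: ln(1.281541) = 0.248063
Step 4: R = 9631917.0 * 0.248063 = 2389322.6 m = 2389.3 km

2389.3


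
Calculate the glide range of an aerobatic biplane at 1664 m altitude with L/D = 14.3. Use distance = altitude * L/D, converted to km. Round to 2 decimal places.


Step 1: Glide distance = altitude * L/D = 1664 * 14.3 = 23795.2 m
Step 2: Convert to km: 23795.2 / 1000 = 23.80 km

23.80


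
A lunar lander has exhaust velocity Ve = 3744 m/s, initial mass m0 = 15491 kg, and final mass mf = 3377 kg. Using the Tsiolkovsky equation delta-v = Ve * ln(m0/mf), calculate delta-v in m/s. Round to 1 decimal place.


Step 1: Mass ratio m0/mf = 15491 / 3377 = 4.587208
Step 2: ln(4.587208) = 1.523271
Step 3: delta-v = 3744 * 1.523271 = 5703.1 m/s

5703.1


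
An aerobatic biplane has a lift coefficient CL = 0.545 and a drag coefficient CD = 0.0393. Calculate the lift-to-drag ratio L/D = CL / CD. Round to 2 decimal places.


Step 1: L/D = CL / CD = 0.545 / 0.0393
Step 2: L/D = 13.87

13.87


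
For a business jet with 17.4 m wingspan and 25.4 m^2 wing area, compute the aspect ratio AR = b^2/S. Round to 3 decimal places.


Step 1: b^2 = 17.4^2 = 302.76
Step 2: AR = 302.76 / 25.4 = 11.920

11.920


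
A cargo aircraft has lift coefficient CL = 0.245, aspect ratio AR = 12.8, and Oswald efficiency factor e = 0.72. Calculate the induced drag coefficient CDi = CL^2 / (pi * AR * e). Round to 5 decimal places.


Step 1: CL^2 = 0.245^2 = 0.060025
Step 2: pi * AR * e = 3.14159 * 12.8 * 0.72 = 28.952918
Step 3: CDi = 0.060025 / 28.952918 = 0.00207

0.00207


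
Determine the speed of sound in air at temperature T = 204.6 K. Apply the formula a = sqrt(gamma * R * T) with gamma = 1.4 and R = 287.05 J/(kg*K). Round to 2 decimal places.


Step 1: gamma * R * T = 1.4 * 287.05 * 204.6 = 82222.602
Step 2: a = sqrt(82222.602) = 286.74 m/s

286.74


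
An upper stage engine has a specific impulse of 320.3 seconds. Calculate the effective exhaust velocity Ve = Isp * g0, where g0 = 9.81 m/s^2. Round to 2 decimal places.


Step 1: Ve = Isp * g0 = 320.3 * 9.81
Step 2: Ve = 3142.14 m/s

3142.14


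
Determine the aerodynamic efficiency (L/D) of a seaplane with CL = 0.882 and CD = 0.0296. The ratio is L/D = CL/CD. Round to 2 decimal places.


Step 1: L/D = CL / CD = 0.882 / 0.0296
Step 2: L/D = 29.80

29.80


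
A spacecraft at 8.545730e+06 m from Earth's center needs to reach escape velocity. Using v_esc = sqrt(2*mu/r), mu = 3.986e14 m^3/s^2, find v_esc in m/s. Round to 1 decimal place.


Step 1: 2*mu/r = 2 * 3.986e14 / 8.545730e+06 = 93286354.7058
Step 2: v_esc = sqrt(93286354.7058) = 9658.5 m/s

9658.5


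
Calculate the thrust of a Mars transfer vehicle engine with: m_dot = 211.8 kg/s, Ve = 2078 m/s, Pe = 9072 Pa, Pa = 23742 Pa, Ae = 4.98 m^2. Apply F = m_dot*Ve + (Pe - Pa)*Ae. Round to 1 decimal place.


Step 1: Momentum thrust = m_dot * Ve = 211.8 * 2078 = 440120.4 N
Step 2: Pressure thrust = (Pe - Pa) * Ae = (9072 - 23742) * 4.98 = -73056.60 N
Step 3: Total thrust F = 440120.4 + -73056.60 = 367063.8 N

367063.8


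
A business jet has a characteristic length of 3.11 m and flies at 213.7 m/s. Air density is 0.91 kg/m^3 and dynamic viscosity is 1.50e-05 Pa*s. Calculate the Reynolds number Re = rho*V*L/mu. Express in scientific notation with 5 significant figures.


Step 1: Numerator = rho * V * L = 0.91 * 213.7 * 3.11 = 604.79237
Step 2: Re = 604.79237 / 1.50e-05
Step 3: Re = 4.0319e+07

4.0319e+07


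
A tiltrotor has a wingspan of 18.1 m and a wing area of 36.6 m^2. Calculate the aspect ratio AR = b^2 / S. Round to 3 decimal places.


Step 1: b^2 = 18.1^2 = 327.61
Step 2: AR = 327.61 / 36.6 = 8.951

8.951


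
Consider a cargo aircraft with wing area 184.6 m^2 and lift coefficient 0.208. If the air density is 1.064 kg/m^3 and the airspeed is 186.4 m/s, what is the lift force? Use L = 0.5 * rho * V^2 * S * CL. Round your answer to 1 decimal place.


Step 1: Calculate dynamic pressure q = 0.5 * 1.064 * 186.4^2 = 0.5 * 1.064 * 34744.96 = 18484.3187 Pa
Step 2: Multiply by wing area and lift coefficient: L = 18484.3187 * 184.6 * 0.208
Step 3: L = 3412205.2357 * 0.208 = 709738.7 N

709738.7


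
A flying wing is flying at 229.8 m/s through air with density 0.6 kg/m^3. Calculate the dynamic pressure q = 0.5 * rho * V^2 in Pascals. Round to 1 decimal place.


Step 1: V^2 = 229.8^2 = 52808.04
Step 2: q = 0.5 * 0.6 * 52808.04
Step 3: q = 15842.4 Pa

15842.4


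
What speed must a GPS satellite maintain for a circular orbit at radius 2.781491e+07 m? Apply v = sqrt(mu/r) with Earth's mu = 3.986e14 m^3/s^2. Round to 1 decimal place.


Step 1: mu / r = 3.986e14 / 2.781491e+07 = 14330443.6362
Step 2: v = sqrt(14330443.6362) = 3785.6 m/s

3785.6


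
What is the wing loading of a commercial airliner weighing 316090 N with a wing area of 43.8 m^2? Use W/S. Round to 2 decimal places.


Step 1: Wing loading = W / S = 316090 / 43.8
Step 2: Wing loading = 7216.67 N/m^2

7216.67


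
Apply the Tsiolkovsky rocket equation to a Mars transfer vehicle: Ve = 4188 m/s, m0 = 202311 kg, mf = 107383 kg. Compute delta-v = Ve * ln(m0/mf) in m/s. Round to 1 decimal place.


Step 1: Mass ratio m0/mf = 202311 / 107383 = 1.884013
Step 2: ln(1.884013) = 0.633404
Step 3: delta-v = 4188 * 0.633404 = 2652.7 m/s

2652.7


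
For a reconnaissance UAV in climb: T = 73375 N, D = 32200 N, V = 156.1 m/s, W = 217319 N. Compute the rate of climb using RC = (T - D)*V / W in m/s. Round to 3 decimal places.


Step 1: Excess thrust = T - D = 73375 - 32200 = 41175 N
Step 2: Excess power = 41175 * 156.1 = 6427417.5 W
Step 3: RC = 6427417.5 / 217319 = 29.576 m/s

29.576


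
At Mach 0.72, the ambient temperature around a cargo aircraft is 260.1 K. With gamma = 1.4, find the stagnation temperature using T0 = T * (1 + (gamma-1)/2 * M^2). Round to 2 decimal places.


Step 1: (gamma-1)/2 = 0.2
Step 2: M^2 = 0.5184
Step 3: 1 + 0.2 * 0.5184 = 1.10368
Step 4: T0 = 260.1 * 1.10368 = 287.07 K

287.07


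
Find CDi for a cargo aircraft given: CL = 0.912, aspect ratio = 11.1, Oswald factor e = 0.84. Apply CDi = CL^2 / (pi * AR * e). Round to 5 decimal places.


Step 1: CL^2 = 0.912^2 = 0.831744
Step 2: pi * AR * e = 3.14159 * 11.1 * 0.84 = 29.29221
Step 3: CDi = 0.831744 / 29.29221 = 0.02839

0.02839


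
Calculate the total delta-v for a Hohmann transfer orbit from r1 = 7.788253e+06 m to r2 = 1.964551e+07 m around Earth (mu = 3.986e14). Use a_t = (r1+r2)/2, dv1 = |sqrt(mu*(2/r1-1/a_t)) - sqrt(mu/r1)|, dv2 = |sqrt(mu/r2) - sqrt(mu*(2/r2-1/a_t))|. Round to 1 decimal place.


Step 1: Transfer semi-major axis a_t = (7.788253e+06 + 1.964551e+07) / 2 = 1.371688e+07 m
Step 2: v1 (circular at r1) = sqrt(mu/r1) = 7153.99 m/s
Step 3: v_t1 = sqrt(mu*(2/r1 - 1/a_t)) = 8561.55 m/s
Step 4: dv1 = |8561.55 - 7153.99| = 1407.56 m/s
Step 5: v2 (circular at r2) = 4504.4 m/s, v_t2 = 3394.14 m/s
Step 6: dv2 = |4504.4 - 3394.14| = 1110.26 m/s
Step 7: Total delta-v = 1407.56 + 1110.26 = 2517.8 m/s

2517.8


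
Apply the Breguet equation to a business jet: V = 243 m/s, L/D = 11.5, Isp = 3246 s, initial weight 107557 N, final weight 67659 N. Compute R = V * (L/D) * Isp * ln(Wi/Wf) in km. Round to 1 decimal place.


Step 1: Coefficient = V * (L/D) * Isp = 243 * 11.5 * 3246 = 9070947.0 m
Step 2: Wi/Wf = 107557 / 67659 = 1.589692
Step 3: ln(1.589692) = 0.463541
Step 4: R = 9070947.0 * 0.463541 = 4204751.8 m = 4204.8 km

4204.8
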